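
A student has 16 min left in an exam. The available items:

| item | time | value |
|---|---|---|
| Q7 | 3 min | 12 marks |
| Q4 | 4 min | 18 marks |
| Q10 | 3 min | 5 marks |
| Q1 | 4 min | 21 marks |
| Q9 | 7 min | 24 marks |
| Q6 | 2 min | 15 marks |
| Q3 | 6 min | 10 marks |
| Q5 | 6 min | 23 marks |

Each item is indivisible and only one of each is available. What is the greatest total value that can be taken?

Check high-value combinations within 16 min:
- Q4+Q1+Q6+Q5: time 4+4+2+6=16, value 18+21+15+23=77
- Q7+Q1+Q9+Q6: time 3+4+7+2=16, value 12+21+24+15=72
- Q7+Q1+Q6+Q5: time 3+4+2+6=15, value 12+21+15+23=71
- Q7+Q4+Q10+Q1+Q6: time 3+4+3+4+2=16, value 12+18+5+21+15=71
- Q7+Q4+Q9+Q6: time 3+4+7+2=16, value 12+18+24+15=69
Best: 77 marks.

77 marks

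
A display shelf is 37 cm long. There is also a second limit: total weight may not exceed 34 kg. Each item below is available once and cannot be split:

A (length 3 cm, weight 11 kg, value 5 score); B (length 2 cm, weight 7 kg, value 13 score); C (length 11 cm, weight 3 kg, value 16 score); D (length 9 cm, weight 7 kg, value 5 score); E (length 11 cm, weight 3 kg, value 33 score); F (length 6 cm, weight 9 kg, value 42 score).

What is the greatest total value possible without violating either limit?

109 score

Feasible sets respecting both limits:
- A+B+C+E+F: length 33, weight 33, value 109
- B+C+E+F: length 30, weight 22, value 104
- A+C+E+F: length 31, weight 26, value 96
- C+D+E+F: length 37, weight 22, value 96
Best: 109 score.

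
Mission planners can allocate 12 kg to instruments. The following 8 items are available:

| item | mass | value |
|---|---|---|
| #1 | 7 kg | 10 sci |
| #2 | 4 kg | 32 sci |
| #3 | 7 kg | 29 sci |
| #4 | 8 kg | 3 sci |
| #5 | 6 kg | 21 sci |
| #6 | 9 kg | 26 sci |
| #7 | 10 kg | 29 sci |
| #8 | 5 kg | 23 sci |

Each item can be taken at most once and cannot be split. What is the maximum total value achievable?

This is a 0/1 knapsack; check combinations near the capacity.
- #2+#3: mass 4+7=11, value 32+29=61
- #2+#8: mass 4+5=9, value 32+23=55
- #2+#5: mass 4+6=10, value 32+21=53
- #3+#8: mass 7+5=12, value 29+23=52
- #5+#8: mass 6+5=11, value 21+23=44
Best: 61 sci.

61 sci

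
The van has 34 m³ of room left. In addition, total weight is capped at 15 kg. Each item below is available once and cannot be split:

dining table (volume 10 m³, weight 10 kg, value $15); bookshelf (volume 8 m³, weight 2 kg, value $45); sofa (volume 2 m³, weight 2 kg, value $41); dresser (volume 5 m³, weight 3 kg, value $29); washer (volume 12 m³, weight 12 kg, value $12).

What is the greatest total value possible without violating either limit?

$115

Feasible sets respecting both limits:
- bookshelf+sofa+dresser: volume 15, weight 7, value 115
- dining table+bookshelf+sofa: volume 20, weight 14, value 101
- dining table+bookshelf+dresser: volume 23, weight 15, value 89
Best: $115.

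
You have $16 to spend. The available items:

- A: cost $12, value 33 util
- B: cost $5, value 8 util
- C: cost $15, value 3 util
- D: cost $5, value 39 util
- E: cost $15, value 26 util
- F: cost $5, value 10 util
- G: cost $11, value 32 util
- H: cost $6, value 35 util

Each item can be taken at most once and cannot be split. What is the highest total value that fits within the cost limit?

Check high-value combinations within $16:
- D+F+H: cost 5+5+6=16, value 39+10+35=84
- B+D+H: cost 5+5+6=16, value 8+39+35=82
- D+H: cost 5+6=11, value 39+35=74
- D+G: cost 5+11=16, value 39+32=71
- B+D+F: cost 5+5+5=15, value 8+39+10=57
Best: 84 util.

84 util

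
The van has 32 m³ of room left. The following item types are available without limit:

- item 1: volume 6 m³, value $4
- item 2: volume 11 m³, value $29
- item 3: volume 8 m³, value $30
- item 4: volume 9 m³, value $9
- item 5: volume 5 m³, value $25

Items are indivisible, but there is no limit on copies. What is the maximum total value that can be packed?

Best value-per-unit is item 5 at 25/5, and filling with it alone uses volume 6×5=30. No mix of the others beats 6×25 = 150.

$150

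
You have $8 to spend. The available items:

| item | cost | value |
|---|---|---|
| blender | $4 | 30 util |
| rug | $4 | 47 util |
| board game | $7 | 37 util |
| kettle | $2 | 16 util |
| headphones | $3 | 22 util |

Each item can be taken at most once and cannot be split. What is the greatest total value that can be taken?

77 util

Check high-value combinations within $8:
- blender+rug: cost 4+4=8, value 30+47=77
- rug+headphones: cost 4+3=7, value 47+22=69
- rug+kettle: cost 4+2=6, value 47+16=63
Best: 77 util.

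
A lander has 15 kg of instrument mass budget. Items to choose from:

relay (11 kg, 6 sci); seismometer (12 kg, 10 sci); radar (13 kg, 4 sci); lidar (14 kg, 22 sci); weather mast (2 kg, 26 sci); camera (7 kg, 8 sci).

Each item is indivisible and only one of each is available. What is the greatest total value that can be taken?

36 sci

Check high-value combinations within 15 kg:
- seismometer+weather mast: mass 12+2=14, value 10+26=36
- weather mast+camera: mass 2+7=9, value 26+8=34
- relay+weather mast: mass 11+2=13, value 6+26=32
- radar+weather mast: mass 13+2=15, value 4+26=30
Best: 36 sci.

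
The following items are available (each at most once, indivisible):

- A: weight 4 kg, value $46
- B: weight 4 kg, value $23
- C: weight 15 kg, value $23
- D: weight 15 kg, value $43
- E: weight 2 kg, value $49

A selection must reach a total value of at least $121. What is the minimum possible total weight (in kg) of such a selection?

Subsets with value ≥ 121, sorted by total weight:
- A+D+E: weight 21, value 138
- A+B+D+E: weight 25, value 161
- A+B+C+E: weight 25, value 141
- A+C+D+E: weight 36, value 161
Minimum weight: 21 kg.

21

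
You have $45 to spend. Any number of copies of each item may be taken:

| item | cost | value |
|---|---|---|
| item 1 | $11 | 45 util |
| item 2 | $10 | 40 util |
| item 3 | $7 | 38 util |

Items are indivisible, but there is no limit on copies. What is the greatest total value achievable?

230 util

Best value-per-unit is item 3 at 38/7; filling with it alone gives 6×38 = 228.
Optimal mix: 1×item 2 + 5×item 3 → cost 45, value 230.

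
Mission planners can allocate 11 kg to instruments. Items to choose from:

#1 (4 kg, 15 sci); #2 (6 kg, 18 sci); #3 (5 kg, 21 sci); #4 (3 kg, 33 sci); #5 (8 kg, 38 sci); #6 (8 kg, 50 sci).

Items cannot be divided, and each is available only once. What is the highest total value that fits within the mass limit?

83 sci

Check high-value combinations within 11 kg:
- #4+#6: mass 3+8=11, value 33+50=83
- #4+#5: mass 3+8=11, value 33+38=71
- #3+#4: mass 5+3=8, value 21+33=54
- #2+#4: mass 6+3=9, value 18+33=51
- #6: mass 8, value 50
Best: 83 sci.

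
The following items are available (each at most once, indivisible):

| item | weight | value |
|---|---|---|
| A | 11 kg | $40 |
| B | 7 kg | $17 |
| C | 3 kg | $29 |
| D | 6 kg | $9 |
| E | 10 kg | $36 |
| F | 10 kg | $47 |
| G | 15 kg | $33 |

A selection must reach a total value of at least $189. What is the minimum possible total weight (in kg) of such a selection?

55

Subsets with value ≥ 189, sorted by total weight:
- A+C+D+E+F+G: weight 55, value 194
- A+B+C+E+F+G: weight 56, value 202
- A+B+C+D+E+F+G: weight 62, value 211
Minimum weight: 55 kg.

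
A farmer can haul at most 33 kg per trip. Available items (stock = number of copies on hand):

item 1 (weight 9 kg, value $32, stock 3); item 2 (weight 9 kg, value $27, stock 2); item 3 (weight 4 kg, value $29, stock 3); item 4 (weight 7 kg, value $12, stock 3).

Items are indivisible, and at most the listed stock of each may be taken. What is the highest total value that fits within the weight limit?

Best selections within weight 33 and stock limits:
- 2×item 1 + 3×item 3: weight 30, value 151
- 1×item 1 + 1×item 2 + 3×item 3: weight 30, value 146
Best: $151.

$151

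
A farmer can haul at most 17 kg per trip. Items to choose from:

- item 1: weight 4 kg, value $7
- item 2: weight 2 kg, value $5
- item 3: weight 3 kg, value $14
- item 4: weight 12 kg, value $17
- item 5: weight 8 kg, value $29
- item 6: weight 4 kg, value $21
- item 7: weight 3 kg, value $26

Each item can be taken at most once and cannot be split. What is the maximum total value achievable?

Check high-value combinations within 17 kg:
- item 2+item 5+item 6+item 7: weight 2+8+4+3=17, value 5+29+21+26=81
- item 5+item 6+item 7: weight 8+4+3=15, value 29+21+26=76
- item 2+item 3+item 5+item 7: weight 2+3+8+3=16, value 5+14+29+26=74
- item 1+item 2+item 3+item 6+item 7: weight 4+2+3+4+3=16, value 7+5+14+21+26=73
- item 3+item 5+item 7: weight 3+8+3=14, value 14+29+26=69
Best: $81.

$81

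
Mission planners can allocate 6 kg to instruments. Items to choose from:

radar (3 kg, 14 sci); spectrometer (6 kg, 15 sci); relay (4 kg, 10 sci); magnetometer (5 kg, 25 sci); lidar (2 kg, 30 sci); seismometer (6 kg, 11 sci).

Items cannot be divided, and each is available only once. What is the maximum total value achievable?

This is a 0/1 knapsack; check combinations near the capacity.
- radar+lidar: mass 3+2=5, value 14+30=44
- relay+lidar: mass 4+2=6, value 10+30=40
- lidar: mass 2, value 30
- magnetometer: mass 5, value 25
Best: 44 sci.

44 sci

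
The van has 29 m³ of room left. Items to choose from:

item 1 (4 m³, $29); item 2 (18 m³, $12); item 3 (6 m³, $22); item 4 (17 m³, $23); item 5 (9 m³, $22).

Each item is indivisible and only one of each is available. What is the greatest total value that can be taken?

Check high-value combinations within 29 m³:
- item 1+item 3+item 4: volume 4+6+17=27, value 29+22+23=74
- item 1+item 3+item 5: volume 4+6+9=19, value 29+22+22=73
- item 1+item 2+item 3: volume 4+18+6=28, value 29+12+22=63
- item 1+item 4: volume 4+17=21, value 29+23=52
- item 1+item 3: volume 4+6=10, value 29+22=51
Best: $74.

$74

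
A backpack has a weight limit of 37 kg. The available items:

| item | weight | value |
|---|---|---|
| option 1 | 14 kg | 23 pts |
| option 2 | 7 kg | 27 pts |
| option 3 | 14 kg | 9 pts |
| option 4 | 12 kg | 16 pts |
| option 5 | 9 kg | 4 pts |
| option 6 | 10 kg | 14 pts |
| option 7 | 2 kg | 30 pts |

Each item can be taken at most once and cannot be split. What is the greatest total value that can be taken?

Check high-value combinations within 37 kg:
- option 1+option 2+option 4+option 7: weight 14+7+12+2=35, value 23+27+16+30=96
- option 1+option 2+option 6+option 7: weight 14+7+10+2=33, value 23+27+14+30=94
- option 1+option 2+option 3+option 7: weight 14+7+14+2=37, value 23+27+9+30=89
- option 2+option 4+option 6+option 7: weight 7+12+10+2=31, value 27+16+14+30=87
Best: 96 pts.

96 pts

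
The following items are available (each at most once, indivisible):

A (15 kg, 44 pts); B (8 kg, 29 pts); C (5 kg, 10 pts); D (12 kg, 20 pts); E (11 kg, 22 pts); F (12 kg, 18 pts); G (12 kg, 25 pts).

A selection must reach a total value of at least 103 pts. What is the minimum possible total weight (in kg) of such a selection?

Subsets with value ≥ 103, sorted by total weight:
- A+B+C+E: weight 39, value 105
- A+B+C+G: weight 40, value 108
- A+B+C+D: weight 40, value 103
- A+B+E+G: weight 46, value 120
Minimum weight: 39 kg.

39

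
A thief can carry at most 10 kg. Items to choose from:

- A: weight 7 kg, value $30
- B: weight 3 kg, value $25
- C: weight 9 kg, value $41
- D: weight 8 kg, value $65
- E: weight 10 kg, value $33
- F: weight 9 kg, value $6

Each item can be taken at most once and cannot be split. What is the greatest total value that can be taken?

$65

This is a 0/1 knapsack; check combinations near the capacity.
- D: weight 8, value 65
- A+B: weight 7+3=10, value 30+25=55
- C: weight 9, value 41
- E: weight 10, value 33
- A: weight 7, value 30
Best: $65.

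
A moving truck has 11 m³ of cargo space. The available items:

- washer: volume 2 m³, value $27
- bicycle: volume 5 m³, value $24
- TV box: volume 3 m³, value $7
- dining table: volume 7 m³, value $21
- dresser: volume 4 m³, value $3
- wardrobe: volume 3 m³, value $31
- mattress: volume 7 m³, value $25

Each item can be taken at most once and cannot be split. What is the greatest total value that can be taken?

Check high-value combinations within 11 m³:
- washer+bicycle+wardrobe: volume 2+5+3=10, value 27+24+31=82
- washer+TV box+wardrobe: volume 2+3+3=8, value 27+7+31=65
- bicycle+TV box+wardrobe: volume 5+3+3=11, value 24+7+31=62
Best: $82.

$82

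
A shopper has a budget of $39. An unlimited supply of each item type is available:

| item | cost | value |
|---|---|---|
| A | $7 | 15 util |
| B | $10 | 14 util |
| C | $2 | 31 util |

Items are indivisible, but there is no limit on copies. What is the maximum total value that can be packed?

Best value-per-unit is C at 31/2, and filling with it alone uses cost 19×2=38. No mix of the others beats 19×31 = 589.

589 util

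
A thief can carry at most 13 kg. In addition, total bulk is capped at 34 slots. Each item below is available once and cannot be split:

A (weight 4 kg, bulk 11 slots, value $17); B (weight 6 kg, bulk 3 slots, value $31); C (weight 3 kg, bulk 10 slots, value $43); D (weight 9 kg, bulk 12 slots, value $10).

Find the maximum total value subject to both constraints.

$91

Feasible sets respecting both limits:
- A+B+C: weight 13, bulk 24, value 91
- B+C: weight 9, bulk 13, value 74
- A+C: weight 7, bulk 21, value 60
- C+D: weight 12, bulk 22, value 53
Best: $91.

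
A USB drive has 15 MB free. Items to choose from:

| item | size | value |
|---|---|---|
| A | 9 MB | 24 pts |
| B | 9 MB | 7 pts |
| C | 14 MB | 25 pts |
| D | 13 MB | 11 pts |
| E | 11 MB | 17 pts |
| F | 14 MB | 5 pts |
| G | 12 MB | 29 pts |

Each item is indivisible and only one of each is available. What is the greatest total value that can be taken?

Check high-value combinations within 15 MB:
- G: size 12, value 29
- C: size 14, value 25
- A: size 9, value 24
- E: size 11, value 17
Best: 29 pts.

29 pts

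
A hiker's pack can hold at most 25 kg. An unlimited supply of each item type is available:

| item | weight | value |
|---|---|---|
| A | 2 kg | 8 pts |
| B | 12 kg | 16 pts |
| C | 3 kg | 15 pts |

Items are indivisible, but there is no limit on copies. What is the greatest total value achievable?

Best value-per-unit is C at 15/3; filling with it alone gives 8×15 = 120.
Optimal mix: 2×A + 7×C → weight 25, value 121.

121 pts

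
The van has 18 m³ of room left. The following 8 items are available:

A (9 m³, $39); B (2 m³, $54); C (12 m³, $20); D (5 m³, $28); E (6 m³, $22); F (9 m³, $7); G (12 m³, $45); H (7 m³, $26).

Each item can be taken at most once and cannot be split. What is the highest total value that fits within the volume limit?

This is a 0/1 knapsack; check combinations near the capacity.
- A+B+D: volume 9+2+5=16, value 39+54+28=121
- A+B+H: volume 9+2+7=18, value 39+54+26=119
- A+B+E: volume 9+2+6=17, value 39+54+22=115
- B+D+H: volume 2+5+7=14, value 54+28+26=108
- B+D+E: volume 2+5+6=13, value 54+28+22=104
Best: $121.

$121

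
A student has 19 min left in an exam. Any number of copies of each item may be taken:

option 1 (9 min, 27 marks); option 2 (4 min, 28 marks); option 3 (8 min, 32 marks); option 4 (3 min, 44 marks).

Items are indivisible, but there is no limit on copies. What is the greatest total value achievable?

264 marks

Best value-per-unit is option 4 at 44/3, and filling with it alone uses time 6×3=18. No mix of the others beats 6×44 = 264.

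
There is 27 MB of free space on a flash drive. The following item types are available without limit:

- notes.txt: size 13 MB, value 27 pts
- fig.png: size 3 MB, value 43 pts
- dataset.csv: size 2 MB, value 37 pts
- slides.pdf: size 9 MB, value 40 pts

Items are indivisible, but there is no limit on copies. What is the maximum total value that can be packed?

487 pts

Best value-per-unit is dataset.csv at 37/2; filling with it alone gives 13×37 = 481.
Optimal mix: 1×fig.png + 12×dataset.csv → size 27, value 487.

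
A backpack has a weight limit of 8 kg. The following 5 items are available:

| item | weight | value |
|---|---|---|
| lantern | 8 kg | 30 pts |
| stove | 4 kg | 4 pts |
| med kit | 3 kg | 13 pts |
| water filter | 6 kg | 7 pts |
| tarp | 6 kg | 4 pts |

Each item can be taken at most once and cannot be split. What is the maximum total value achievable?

30 pts

Check high-value combinations within 8 kg:
- lantern: weight 8, value 30
- stove+med kit: weight 4+3=7, value 4+13=17
- med kit: weight 3, value 13
Best: 30 pts.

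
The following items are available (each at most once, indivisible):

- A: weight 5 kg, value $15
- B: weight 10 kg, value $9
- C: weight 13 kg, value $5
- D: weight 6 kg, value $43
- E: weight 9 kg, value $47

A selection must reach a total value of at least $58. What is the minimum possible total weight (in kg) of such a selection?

Subsets with value ≥ 58, sorted by total weight:
- A+D: weight 11, value 58
- A+E: weight 14, value 62
- D+E: weight 15, value 90
- A+D+E: weight 20, value 105
Minimum weight: 11 kg.

11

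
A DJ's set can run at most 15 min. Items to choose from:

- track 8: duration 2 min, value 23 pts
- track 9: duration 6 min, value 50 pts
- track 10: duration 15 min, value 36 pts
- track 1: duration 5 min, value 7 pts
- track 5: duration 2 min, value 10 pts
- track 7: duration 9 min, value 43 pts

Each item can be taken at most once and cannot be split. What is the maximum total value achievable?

93 pts

Check high-value combinations within 15 min:
- track 9+track 7: duration 6+9=15, value 50+43=93
- track 8+track 9+track 1+track 5: duration 2+6+5+2=15, value 23+50+7+10=90
- track 8+track 9+track 5: duration 2+6+2=10, value 23+50+10=83
- track 8+track 9+track 1: duration 2+6+5=13, value 23+50+7=80
- track 8+track 5+track 7: duration 2+2+9=13, value 23+10+43=76
Best: 93 pts.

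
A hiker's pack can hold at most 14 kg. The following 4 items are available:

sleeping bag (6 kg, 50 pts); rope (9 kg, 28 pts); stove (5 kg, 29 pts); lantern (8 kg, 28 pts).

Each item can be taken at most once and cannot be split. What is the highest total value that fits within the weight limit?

79 pts

Check high-value combinations within 14 kg:
- sleeping bag+stove: weight 6+5=11, value 50+29=79
- sleeping bag+lantern: weight 6+8=14, value 50+28=78
- stove+lantern: weight 5+8=13, value 29+28=57
- rope+stove: weight 9+5=14, value 28+29=57
Best: 79 pts.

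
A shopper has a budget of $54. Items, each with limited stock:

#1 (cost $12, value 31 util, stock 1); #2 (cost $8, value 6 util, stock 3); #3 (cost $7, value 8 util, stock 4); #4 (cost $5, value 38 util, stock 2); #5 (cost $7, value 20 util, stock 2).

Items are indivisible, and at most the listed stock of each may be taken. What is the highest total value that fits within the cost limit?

Best selections within cost 54 and stock limits:
- 1×#1 + 2×#3 + 2×#4 + 2×#5: cost 50, value 163
- 1×#1 + 1×#2 + 1×#3 + 2×#4 + 2×#5: cost 51, value 161
- 1×#1 + 2×#2 + 2×#4 + 2×#5: cost 52, value 159
- 1×#1 + 1×#3 + 2×#4 + 2×#5: cost 43, value 155
Best: 163 util.

163 util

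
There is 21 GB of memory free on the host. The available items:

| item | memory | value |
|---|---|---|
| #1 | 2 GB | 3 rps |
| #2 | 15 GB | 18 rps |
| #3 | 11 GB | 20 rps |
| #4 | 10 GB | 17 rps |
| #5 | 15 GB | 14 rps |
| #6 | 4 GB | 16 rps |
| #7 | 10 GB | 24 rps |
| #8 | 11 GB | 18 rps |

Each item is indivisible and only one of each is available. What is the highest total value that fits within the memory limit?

Check high-value combinations within 21 GB:
- #3+#7: memory 11+10=21, value 20+24=44
- #1+#6+#7: memory 2+4+10=16, value 3+16+24=43
- #7+#8: memory 10+11=21, value 24+18=42
- #4+#7: memory 10+10=20, value 17+24=41
- #6+#7: memory 4+10=14, value 16+24=40
Best: 44 rps.

44 rps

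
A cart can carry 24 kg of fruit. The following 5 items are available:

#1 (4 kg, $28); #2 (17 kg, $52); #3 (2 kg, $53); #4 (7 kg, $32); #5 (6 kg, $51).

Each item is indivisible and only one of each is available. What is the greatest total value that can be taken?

Check high-value combinations within 24 kg:
- #1+#3+#4+#5: weight 4+2+7+6=19, value 28+53+32+51=164
- #3+#4+#5: weight 2+7+6=15, value 53+32+51=136
- #1+#2+#3: weight 4+17+2=23, value 28+52+53=133
- #1+#3+#5: weight 4+2+6=12, value 28+53+51=132
- #1+#3+#4: weight 4+2+7=13, value 28+53+32=113
Best: $164.

$164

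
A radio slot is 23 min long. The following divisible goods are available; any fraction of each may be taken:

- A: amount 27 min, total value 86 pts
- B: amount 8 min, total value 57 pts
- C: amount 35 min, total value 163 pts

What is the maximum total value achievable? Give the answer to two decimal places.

Take in order of value per unit:
- B (57/8 per unit): all 8 → value 57, running total 57.00
- C (163/35 per unit): 15 of 35 → value 15×163/35 = 69.8571, running total 126.86
Total 126.86.

126.86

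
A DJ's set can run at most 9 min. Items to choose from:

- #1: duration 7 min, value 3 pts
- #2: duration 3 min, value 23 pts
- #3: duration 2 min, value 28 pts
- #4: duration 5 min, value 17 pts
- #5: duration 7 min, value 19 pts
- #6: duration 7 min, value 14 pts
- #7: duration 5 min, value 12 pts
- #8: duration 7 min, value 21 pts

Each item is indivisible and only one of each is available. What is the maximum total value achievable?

51 pts

Check high-value combinations within 9 min:
- #2+#3: duration 3+2=5, value 23+28=51
- #3+#8: duration 2+7=9, value 28+21=49
- #3+#5: duration 2+7=9, value 28+19=47
- #3+#4: duration 2+5=7, value 28+17=45
- #3+#6: duration 2+7=9, value 28+14=42
Best: 51 pts.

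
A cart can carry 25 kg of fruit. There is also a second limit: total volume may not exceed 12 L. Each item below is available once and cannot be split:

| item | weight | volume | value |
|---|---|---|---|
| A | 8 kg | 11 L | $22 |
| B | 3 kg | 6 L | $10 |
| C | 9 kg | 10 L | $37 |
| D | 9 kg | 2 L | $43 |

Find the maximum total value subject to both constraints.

$80

Feasible sets respecting both limits:
- C+D: weight 18, volume 12, value 80
- B+D: weight 12, volume 8, value 53
- D: weight 9, volume 2, value 43
- C: weight 9, volume 10, value 37
Best: $80.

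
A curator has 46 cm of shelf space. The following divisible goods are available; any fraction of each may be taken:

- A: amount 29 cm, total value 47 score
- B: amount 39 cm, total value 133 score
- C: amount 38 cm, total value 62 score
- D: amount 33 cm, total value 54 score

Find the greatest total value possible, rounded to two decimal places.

Take in order of value per unit:
- B (133/39 per unit): all 39 → value 133, running total 133.00
- D (54/33 per unit): 7 of 33 → value 7×54/33 = 11.4545, running total 144.45
Total 144.45.

144.45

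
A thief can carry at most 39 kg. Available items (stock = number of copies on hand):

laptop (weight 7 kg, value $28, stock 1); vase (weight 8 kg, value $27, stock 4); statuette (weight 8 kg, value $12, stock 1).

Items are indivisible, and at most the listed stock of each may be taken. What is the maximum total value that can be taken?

Best selections within weight 39 and stock limits:
- 1×laptop + 4×vase: weight 39, value 136
- 1×laptop + 3×vase + 1×statuette: weight 39, value 121
- 1×laptop + 3×vase: weight 31, value 109
- 4×vase: weight 32, value 108
Best: $136.

$136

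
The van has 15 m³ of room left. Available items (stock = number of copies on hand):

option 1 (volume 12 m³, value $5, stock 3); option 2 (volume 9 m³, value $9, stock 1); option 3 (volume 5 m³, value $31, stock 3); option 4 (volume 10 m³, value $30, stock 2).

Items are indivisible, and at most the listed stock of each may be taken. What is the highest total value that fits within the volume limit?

$93

Best selections within volume 15 and stock limits:
- 3×option 3: volume 15, value 93
- 2×option 3: volume 10, value 62
- 1×option 3 + 1×option 4: volume 15, value 61
Best: $93.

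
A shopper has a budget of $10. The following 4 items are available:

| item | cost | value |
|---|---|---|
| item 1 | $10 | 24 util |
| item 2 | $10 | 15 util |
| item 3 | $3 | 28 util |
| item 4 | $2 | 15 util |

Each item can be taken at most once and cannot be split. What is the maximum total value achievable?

43 util

This is a 0/1 knapsack; check combinations near the capacity.
- item 3+item 4: cost 3+2=5, value 28+15=43
- item 3: cost 3, value 28
- item 1: cost 10, value 24
- item 4: cost 2, value 15
Best: 43 util.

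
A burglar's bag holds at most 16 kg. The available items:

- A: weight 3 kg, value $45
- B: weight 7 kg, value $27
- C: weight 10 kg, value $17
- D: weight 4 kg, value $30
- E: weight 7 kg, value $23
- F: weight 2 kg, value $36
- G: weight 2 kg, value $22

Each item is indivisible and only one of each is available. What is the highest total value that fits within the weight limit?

$138

Check high-value combinations within 16 kg:
- A+B+D+F: weight 3+7+4+2=16, value 45+27+30+36=138
- A+D+E+F: weight 3+4+7+2=16, value 45+30+23+36=134
- A+D+F+G: weight 3+4+2+2=11, value 45+30+36+22=133
- A+B+F+G: weight 3+7+2+2=14, value 45+27+36+22=130
Best: $138.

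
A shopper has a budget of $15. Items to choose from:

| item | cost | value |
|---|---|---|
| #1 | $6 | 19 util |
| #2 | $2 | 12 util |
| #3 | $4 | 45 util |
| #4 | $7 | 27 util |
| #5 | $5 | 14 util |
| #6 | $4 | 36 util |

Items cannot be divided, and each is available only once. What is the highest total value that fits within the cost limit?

Check high-value combinations within $15:
- #3+#4+#6: cost 4+7+4=15, value 45+27+36=108
- #2+#3+#5+#6: cost 2+4+5+4=15, value 12+45+14+36=107
- #1+#3+#6: cost 6+4+4=14, value 19+45+36=100
- #3+#5+#6: cost 4+5+4=13, value 45+14+36=95
- #2+#3+#6: cost 2+4+4=10, value 12+45+36=93
Best: 108 util.

108 util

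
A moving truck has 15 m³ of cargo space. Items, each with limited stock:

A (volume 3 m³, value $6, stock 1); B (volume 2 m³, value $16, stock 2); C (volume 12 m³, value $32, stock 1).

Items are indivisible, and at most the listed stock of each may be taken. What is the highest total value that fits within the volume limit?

$48

Top feasible selections:
- 1×B + 1×C: volume 14, value 48
- 1×A + 2×B: volume 7, value 38
- 1×A + 1×C: volume 15, value 38
Best: $48.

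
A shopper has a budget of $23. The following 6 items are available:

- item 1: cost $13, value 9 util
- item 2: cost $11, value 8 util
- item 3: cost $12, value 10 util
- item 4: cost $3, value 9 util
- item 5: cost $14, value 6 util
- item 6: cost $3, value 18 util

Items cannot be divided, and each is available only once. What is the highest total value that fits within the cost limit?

37 util

Check high-value combinations within $23:
- item 3+item 4+item 6: cost 12+3+3=18, value 10+9+18=37
- item 1+item 4+item 6: cost 13+3+3=19, value 9+9+18=36
- item 2+item 4+item 6: cost 11+3+3=17, value 8+9+18=35
Best: 37 util.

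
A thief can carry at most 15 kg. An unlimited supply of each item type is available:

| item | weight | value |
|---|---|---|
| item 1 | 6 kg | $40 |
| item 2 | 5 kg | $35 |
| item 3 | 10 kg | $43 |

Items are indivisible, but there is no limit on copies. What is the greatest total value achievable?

Best value-per-unit is item 2 at 35/5, and filling with it alone uses weight 3×5=15. No mix of the others beats 3×35 = 105.

$105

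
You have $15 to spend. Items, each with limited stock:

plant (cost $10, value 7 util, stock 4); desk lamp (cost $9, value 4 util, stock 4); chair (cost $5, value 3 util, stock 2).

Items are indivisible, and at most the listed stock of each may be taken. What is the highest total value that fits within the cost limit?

Top feasible selections:
- 1×plant + 1×chair: cost 15, value 10
- 1×plant: cost 10, value 7
Best: 10 util.

10 util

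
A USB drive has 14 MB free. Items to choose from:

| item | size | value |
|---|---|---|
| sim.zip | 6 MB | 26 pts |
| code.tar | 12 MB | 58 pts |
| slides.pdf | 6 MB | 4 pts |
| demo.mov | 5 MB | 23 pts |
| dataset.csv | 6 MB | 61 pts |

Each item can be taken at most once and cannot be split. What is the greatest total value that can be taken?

87 pts

Check high-value combinations within 14 MB:
- sim.zip+dataset.csv: size 6+6=12, value 26+61=87
- demo.mov+dataset.csv: size 5+6=11, value 23+61=84
- slides.pdf+dataset.csv: size 6+6=12, value 4+61=65
- dataset.csv: size 6, value 61
Best: 87 pts.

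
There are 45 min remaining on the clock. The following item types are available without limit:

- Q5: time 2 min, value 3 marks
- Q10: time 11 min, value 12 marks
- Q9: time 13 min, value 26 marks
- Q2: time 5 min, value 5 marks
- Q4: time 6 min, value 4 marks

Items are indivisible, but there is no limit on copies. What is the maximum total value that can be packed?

Best value-per-unit is Q9 at 26/13; filling with it alone gives 3×26 = 78.
Optimal mix: 3×Q5 + 3×Q9 → time 45, value 87.

87 marks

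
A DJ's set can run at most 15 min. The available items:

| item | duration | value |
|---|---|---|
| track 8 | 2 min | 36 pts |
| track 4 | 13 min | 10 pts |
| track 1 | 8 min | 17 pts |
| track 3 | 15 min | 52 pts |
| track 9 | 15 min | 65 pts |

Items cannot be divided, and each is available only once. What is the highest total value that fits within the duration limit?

65 pts

This is a 0/1 knapsack; check combinations near the capacity.
- track 9: duration 15, value 65
- track 8+track 1: duration 2+8=10, value 36+17=53
- track 3: duration 15, value 52
Best: 65 pts.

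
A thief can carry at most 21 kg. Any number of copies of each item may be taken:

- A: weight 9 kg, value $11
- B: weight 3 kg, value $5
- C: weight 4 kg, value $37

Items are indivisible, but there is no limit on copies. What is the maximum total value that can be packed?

Best value-per-unit is C at 37/4, and filling with it alone uses weight 5×4=20. No mix of the others beats 5×37 = 185.

$185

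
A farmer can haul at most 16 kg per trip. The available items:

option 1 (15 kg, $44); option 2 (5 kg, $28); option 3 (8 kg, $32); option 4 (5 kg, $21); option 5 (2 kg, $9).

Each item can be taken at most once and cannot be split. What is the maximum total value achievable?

$69

Check high-value combinations within 16 kg:
- option 2+option 3+option 5: weight 5+8+2=15, value 28+32+9=69
- option 3+option 4+option 5: weight 8+5+2=15, value 32+21+9=62
- option 2+option 3: weight 5+8=13, value 28+32=60
- option 2+option 4+option 5: weight 5+5+2=12, value 28+21+9=58
- option 3+option 4: weight 8+5=13, value 32+21=53
Best: $69.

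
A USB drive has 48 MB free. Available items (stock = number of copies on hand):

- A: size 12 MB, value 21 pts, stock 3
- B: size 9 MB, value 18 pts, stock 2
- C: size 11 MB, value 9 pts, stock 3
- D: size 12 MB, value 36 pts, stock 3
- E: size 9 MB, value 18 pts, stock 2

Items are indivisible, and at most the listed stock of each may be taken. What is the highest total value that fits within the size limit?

129 pts

Top feasible selections:
- 1×A + 3×D: size 48, value 129
- 3×D + 1×E: size 45, value 126
- 1×B + 3×D: size 45, value 126
Best: 129 pts.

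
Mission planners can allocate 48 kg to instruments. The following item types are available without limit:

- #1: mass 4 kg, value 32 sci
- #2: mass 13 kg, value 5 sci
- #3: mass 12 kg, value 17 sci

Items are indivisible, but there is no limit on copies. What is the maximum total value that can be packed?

384 sci

Best value-per-unit is #1 at 32/4, and filling with it alone uses mass 12×4=48. No mix of the others beats 12×32 = 384.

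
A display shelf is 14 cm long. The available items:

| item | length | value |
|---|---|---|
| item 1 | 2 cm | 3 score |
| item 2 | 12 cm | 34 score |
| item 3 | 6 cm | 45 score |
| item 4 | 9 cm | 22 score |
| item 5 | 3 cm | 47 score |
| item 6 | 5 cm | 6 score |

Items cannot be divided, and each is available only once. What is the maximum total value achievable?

98 score

This is a 0/1 knapsack; check combinations near the capacity.
- item 3+item 5+item 6: length 6+3+5=14, value 45+47+6=98
- item 1+item 3+item 5: length 2+6+3=11, value 3+45+47=95
- item 3+item 5: length 6+3=9, value 45+47=92
Best: 98 score.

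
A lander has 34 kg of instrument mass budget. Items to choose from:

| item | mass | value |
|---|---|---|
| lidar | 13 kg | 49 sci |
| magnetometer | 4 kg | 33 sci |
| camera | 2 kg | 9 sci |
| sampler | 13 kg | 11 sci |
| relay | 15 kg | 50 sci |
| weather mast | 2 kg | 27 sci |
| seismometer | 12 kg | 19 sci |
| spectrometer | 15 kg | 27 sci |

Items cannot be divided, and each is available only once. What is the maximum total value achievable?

This is a 0/1 knapsack; check combinations near the capacity.
- lidar+magnetometer+relay+weather mast: mass 13+4+15+2=34, value 49+33+50+27=159
- lidar+magnetometer+camera+relay: mass 13+4+2+15=34, value 49+33+9+50=141
- lidar+magnetometer+camera+weather mast+seismometer: mass 13+4+2+2+12=33, value 49+33+9+27+19=137
Best: 159 sci.

159 sci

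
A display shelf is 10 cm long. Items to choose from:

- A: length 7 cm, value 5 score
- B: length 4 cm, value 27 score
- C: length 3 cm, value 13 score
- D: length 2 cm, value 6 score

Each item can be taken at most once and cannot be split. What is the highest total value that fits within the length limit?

46 score

This is a 0/1 knapsack; check combinations near the capacity.
- B+C+D: length 4+3+2=9, value 27+13+6=46
- B+C: length 4+3=7, value 27+13=40
- B+D: length 4+2=6, value 27+6=33
- B: length 4, value 27
Best: 46 score.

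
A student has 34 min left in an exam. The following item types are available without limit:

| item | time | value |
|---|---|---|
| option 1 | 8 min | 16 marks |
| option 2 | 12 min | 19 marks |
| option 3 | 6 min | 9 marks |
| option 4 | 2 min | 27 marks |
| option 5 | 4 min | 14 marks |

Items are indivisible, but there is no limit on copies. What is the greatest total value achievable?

459 marks

Best value-per-unit is option 4 at 27/2, and filling with it alone uses time 17×2=34. No mix of the others beats 17×27 = 459.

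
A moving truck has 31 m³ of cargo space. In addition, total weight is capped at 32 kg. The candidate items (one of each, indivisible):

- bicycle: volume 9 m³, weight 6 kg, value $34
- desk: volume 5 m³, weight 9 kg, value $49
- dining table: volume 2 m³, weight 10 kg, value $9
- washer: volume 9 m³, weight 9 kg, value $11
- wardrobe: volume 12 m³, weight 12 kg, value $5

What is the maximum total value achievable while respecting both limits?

$94

Feasible sets respecting both limits:
- bicycle+desk+washer: volume 23, weight 24, value 94
- bicycle+desk+dining table: volume 16, weight 25, value 92
- bicycle+desk+wardrobe: volume 26, weight 27, value 88
Best: $94.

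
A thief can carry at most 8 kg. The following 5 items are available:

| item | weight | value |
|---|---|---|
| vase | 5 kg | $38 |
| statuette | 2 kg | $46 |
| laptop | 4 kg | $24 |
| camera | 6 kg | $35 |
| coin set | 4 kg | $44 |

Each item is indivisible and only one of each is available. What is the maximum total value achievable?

Check high-value combinations within 8 kg:
- statuette+coin set: weight 2+4=6, value 46+44=90
- vase+statuette: weight 5+2=7, value 38+46=84
- statuette+camera: weight 2+6=8, value 46+35=81
- statuette+laptop: weight 2+4=6, value 46+24=70
- laptop+coin set: weight 4+4=8, value 24+44=68
Best: $90.

$90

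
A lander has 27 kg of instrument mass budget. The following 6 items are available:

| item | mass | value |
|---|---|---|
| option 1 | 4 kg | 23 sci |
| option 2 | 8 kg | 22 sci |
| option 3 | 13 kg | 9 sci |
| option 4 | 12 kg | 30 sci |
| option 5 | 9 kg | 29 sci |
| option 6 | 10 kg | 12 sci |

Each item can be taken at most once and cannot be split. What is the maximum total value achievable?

82 sci

Check high-value combinations within 27 kg:
- option 1+option 4+option 5: mass 4+12+9=25, value 23+30+29=82
- option 1+option 2+option 4: mass 4+8+12=24, value 23+22+30=75
- option 1+option 2+option 5: mass 4+8+9=21, value 23+22+29=74
- option 1+option 4+option 6: mass 4+12+10=26, value 23+30+12=65
Best: 82 sci.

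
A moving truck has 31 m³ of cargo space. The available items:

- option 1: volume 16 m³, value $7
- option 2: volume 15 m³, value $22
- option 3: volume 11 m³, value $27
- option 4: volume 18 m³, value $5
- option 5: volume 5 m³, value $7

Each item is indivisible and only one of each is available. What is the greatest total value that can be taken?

$56

This is a 0/1 knapsack; check combinations near the capacity.
- option 2+option 3+option 5: volume 15+11+5=31, value 22+27+7=56
- option 2+option 3: volume 15+11=26, value 22+27=49
- option 3+option 5: volume 11+5=16, value 27+7=34
Best: $56.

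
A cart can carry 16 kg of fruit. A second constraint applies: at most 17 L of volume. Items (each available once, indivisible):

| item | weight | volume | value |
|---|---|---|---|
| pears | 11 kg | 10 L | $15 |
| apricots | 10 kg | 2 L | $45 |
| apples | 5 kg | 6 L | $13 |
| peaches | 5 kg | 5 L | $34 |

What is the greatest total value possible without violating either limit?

$79

Feasible sets respecting both limits:
- apricots+peaches: weight 15, volume 7, value 79
- apricots+apples: weight 15, volume 8, value 58
- pears+peaches: weight 16, volume 15, value 49
Best: $79.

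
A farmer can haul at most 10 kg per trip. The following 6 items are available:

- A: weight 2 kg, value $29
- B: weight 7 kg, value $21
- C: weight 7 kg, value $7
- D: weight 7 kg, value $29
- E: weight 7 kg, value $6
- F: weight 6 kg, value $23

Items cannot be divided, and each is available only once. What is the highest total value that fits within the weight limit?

Check high-value combinations within 10 kg:
- A+D: weight 2+7=9, value 29+29=58
- A+F: weight 2+6=8, value 29+23=52
- A+B: weight 2+7=9, value 29+21=50
- A+C: weight 2+7=9, value 29+7=36
- A+E: weight 2+7=9, value 29+6=35
Best: $58.

$58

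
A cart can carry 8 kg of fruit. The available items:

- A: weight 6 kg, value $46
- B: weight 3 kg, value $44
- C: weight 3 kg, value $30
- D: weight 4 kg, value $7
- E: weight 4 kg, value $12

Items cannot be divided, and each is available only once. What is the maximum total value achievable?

$74

This is a 0/1 knapsack; check combinations near the capacity.
- B+C: weight 3+3=6, value 44+30=74
- B+E: weight 3+4=7, value 44+12=56
- B+D: weight 3+4=7, value 44+7=51
Best: $74.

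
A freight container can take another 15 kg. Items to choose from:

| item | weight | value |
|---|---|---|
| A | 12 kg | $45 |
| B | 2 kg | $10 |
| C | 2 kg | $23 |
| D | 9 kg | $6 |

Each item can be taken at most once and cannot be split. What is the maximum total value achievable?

This is a 0/1 knapsack; check combinations near the capacity.
- A+C: weight 12+2=14, value 45+23=68
- A+B: weight 12+2=14, value 45+10=55
- A: weight 12, value 45
- B+C+D: weight 2+2+9=13, value 10+23+6=39
Best: $68.

$68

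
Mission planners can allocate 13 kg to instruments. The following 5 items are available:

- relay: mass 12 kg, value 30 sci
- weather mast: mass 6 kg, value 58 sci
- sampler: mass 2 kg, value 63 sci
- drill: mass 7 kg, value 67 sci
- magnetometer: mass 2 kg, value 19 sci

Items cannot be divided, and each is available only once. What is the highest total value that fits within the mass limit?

Check high-value combinations within 13 kg:
- sampler+drill+magnetometer: mass 2+7+2=11, value 63+67+19=149
- weather mast+sampler+magnetometer: mass 6+2+2=10, value 58+63+19=140
- sampler+drill: mass 2+7=9, value 63+67=130
- weather mast+drill: mass 6+7=13, value 58+67=125
Best: 149 sci.

149 sci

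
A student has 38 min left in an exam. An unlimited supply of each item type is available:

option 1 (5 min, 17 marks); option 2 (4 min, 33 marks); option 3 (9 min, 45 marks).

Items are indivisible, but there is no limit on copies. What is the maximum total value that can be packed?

297 marks

Best value-per-unit is option 2 at 33/4, and filling with it alone uses time 9×4=36. No mix of the others beats 9×33 = 297.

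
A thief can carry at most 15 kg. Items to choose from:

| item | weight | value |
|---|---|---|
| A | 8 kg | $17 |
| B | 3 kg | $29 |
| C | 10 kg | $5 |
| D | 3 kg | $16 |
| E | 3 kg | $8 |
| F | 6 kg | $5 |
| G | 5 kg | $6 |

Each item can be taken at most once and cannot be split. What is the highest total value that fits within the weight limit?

$62

Check high-value combinations within 15 kg:
- A+B+D: weight 8+3+3=14, value 17+29+16=62
- B+D+E+G: weight 3+3+3+5=14, value 29+16+8+6=59
- B+D+E+F: weight 3+3+3+6=15, value 29+16+8+5=58
Best: $62.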